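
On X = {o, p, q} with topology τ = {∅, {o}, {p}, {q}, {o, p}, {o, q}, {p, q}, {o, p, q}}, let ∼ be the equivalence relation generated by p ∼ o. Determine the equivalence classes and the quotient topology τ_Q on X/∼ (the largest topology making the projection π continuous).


X/∼ = {[o=p], [q]}; |τ_Q| = 4.

Equivalence classes: [o=p], [q].
Quotient map π: X → X/∼ sends o ↦ [o=p], p ↦ [o=p], q ↦ [q].
For each subset V ⊆ X/∼, compute π^{-1}(V) ⊆ X and check whether π^{-1}(V) ∈ τ. V is open in τ_Q iff π^{-1}(V) ∈ τ.
  V = {}: π^{-1}(V) = ∅ ∈ τ ✓.
  V = {[o=p]}: π^{-1}(V) = {o, p} ∈ τ ✓.
  V = {[q]}: π^{-1}(V) = {q} ∈ τ ✓.
  V = {[o=p], [q]}: π^{-1}(V) = {o, p, q} ∈ τ ✓.
Open sets in the quotient: τ_Q = {{}, {[o=p]}, {[q]}, {[o=p], [q]}} (4 elements).


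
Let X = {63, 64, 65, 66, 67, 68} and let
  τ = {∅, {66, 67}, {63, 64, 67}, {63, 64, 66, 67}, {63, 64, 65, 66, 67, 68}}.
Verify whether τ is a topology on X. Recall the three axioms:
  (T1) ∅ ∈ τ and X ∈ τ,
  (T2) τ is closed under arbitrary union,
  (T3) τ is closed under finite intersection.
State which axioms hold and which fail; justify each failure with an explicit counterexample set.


τ is NOT a topology on X.

Axiom (T1): ∅ ∈ τ? Yes; X ∈ τ? Yes.
Axiom (T2/T3): check pairwise unions and intersections of members of τ.
Counterexample for (T3): {66, 67} ∩ {63, 64, 67} = {67} ∉ τ. Therefore τ is NOT a topology.


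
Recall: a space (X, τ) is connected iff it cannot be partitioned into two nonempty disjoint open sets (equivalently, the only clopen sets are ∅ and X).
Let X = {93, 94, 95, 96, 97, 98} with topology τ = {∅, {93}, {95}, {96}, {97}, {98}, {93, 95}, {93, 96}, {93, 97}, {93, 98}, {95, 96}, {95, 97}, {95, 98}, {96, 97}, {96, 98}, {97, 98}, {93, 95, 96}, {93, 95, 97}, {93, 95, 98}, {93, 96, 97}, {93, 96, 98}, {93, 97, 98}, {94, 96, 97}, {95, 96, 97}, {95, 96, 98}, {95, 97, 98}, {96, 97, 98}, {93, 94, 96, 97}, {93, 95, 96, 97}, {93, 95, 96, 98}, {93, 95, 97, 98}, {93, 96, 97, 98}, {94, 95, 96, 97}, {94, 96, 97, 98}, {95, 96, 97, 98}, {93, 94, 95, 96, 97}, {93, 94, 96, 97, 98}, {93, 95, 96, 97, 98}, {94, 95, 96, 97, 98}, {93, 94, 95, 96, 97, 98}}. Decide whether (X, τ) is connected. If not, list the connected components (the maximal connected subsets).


(X, τ) is disconnected; components = [{93}, {95}, {98}, {94, 96, 97}].

Find clopen sets (U ∈ τ with X ∖ U ∈ τ):
  U = ∅, X ∖ U = {93, 94, 95, 96, 97, 98} — both open, so U is clopen.
  U = {93}, X ∖ U = {94, 95, 96, 97, 98} — both open, so U is clopen.
  U = {95}, X ∖ U = {93, 94, 96, 97, 98} — both open, so U is clopen.
  U = {98}, X ∖ U = {93, 94, 95, 96, 97} — both open, so U is clopen.
  U = {93, 95}, X ∖ U = {94, 96, 97, 98} — both open, so U is clopen.
  U = {93, 98}, X ∖ U = {94, 95, 96, 97} — both open, so U is clopen.
  U = {95, 98}, X ∖ U = {93, 94, 96, 97} — both open, so U is clopen.
  U = {93, 95, 98}, X ∖ U = {94, 96, 97} — both open, so U is clopen.
  U = {94, 96, 97}, X ∖ U = {93, 95, 98} — both open, so U is clopen.
  U = {93, 94, 96, 97}, X ∖ U = {95, 98} — both open, so U is clopen.
  U = {94, 95, 96, 97}, X ∖ U = {93, 98} — both open, so U is clopen.
  U = {94, 96, 97, 98}, X ∖ U = {93, 95} — both open, so U is clopen.
  U = {93, 94, 95, 96, 97}, X ∖ U = {98} — both open, so U is clopen.
  U = {93, 94, 96, 97, 98}, X ∖ U = {95} — both open, so U is clopen.
  U = {94, 95, 96, 97, 98}, X ∖ U = {93} — both open, so U is clopen.
  U = {93, 94, 95, 96, 97, 98}, X ∖ U = ∅ — both open, so U is clopen.
Nontrivial clopen(s) exist: e.g. {93, 95}. So (X, τ) is disconnected.
Compute connected components by grouping points that agree on all clopens:
  component: {93}
  component: {95}
  component: {98}
  component: {94, 96, 97}


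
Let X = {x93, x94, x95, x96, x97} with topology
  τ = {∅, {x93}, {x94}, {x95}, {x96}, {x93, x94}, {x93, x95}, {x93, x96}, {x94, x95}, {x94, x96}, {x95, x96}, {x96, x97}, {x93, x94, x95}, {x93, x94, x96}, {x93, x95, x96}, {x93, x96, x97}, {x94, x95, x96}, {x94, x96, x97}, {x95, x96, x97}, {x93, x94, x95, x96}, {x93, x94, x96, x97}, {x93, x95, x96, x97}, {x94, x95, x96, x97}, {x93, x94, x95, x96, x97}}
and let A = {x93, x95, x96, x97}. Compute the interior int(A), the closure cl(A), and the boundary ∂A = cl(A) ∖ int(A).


int(A) = {x93, x95, x96, x97}, cl(A) = {x93, x95, x96, x97}, ∂A = ∅.

Closed sets in (X, τ) are complements of opens:
  closed(X, τ) = {∅, {x93}, {x94}, {x95}, {x97}, {x93, x94}, {x93, x95}, {x93, x97}, {x94, x95}, {x94, x97}, {x95, x97}, {x96, x97}, {x93, x94, x95}, {x93, x94, x97}, {x93, x95, x97}, {x93, x96, x97}, {x94, x95, x97}, {x94, x96, x97}, {x95, x96, x97}, {x93, x94, x95, x97}, {x93, x94, x96, x97}, {x93, x95, x96, x97}, {x94, x95, x96, x97}, {x93, x94, x95, x96, x97}}.
int(A) = ⋃ {U ∈ τ : U ⊆ A}. Opens contained in A: ∅, {x93}, {x95}, {x96}, {x93, x95}, {x93, x96}, {x95, x96}, {x96, x97}, {x93, x95, x96}, {x93, x96, x97}, {x95, x96, x97}, {x93, x95, x96, x97}.
Taking the union of these: int(A) = {x93, x95, x96, x97}.
cl(A) = ⋂ {C closed : A ⊆ C}. Closed sets containing A: {x93, x95, x96, x97}, {x93, x94, x95, x96, x97}.
Intersecting these: cl(A) = {x93, x95, x96, x97}.
∂A = cl(A) ∖ int(A) = {x93, x95, x96, x97} ∖ {x93, x95, x96, x97} = ∅.


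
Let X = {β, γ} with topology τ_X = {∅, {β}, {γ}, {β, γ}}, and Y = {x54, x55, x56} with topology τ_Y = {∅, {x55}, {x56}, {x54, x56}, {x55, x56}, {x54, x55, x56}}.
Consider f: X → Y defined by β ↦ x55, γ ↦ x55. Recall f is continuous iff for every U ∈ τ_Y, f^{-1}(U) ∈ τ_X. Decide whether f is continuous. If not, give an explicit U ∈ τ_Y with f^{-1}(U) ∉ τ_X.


f IS continuous.

Compute f^{-1}(U) for each U ∈ τ_Y:
  U = ∅: f^{-1}(U) = ∅ ∈ τ_X ✓.
  U = {x55}: f^{-1}(U) = {β, γ} ∈ τ_X ✓.
  U = {x56}: f^{-1}(U) = ∅ ∈ τ_X ✓.
  U = {x54, x56}: f^{-1}(U) = ∅ ∈ τ_X ✓.
  U = {x55, x56}: f^{-1}(U) = {β, γ} ∈ τ_X ✓.
  U = {x54, x55, x56}: f^{-1}(U) = {β, γ} ∈ τ_X ✓.
Every preimage lies in τ_X, so f IS continuous.


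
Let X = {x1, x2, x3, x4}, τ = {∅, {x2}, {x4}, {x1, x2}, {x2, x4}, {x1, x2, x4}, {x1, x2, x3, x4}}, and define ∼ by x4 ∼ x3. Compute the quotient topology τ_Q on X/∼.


X/∼ = {[x1], [x2], [x3=x4]}; |τ_Q| = 4.

Equivalence classes: [x1], [x2], [x3=x4].
Quotient map π: X → X/∼ sends x1 ↦ [x1], x2 ↦ [x2], x3 ↦ [x3=x4], x4 ↦ [x3=x4].
For each subset V ⊆ X/∼, compute π^{-1}(V) ⊆ X and check whether π^{-1}(V) ∈ τ. V is open in τ_Q iff π^{-1}(V) ∈ τ.
  V = {}: π^{-1}(V) = ∅ ∈ τ ✓.
  V = {[x1]}: π^{-1}(V) = {x1} ∉ τ ✗.
  V = {[x2]}: π^{-1}(V) = {x2} ∈ τ ✓.
  V = {[x1], [x2]}: π^{-1}(V) = {x1, x2} ∈ τ ✓.
  V = {[x3=x4]}: π^{-1}(V) = {x3, x4} ∉ τ ✗.
  V = {[x1], [x3=x4]}: π^{-1}(V) = {x1, x3, x4} ∉ τ ✗.
  V = {[x2], [x3=x4]}: π^{-1}(V) = {x2, x3, x4} ∉ τ ✗.
  V = {[x1], [x2], [x3=x4]}: π^{-1}(V) = {x1, x2, x3, x4} ∈ τ ✓.
Open sets in the quotient: τ_Q = {{}, {[x2]}, {[x1], [x2]}, {[x1], [x2], [x3=x4]}} (4 elements).


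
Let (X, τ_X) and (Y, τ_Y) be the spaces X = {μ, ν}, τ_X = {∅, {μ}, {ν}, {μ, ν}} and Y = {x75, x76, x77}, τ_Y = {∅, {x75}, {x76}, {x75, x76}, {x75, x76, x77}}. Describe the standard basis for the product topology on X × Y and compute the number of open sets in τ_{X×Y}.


Basis B = {∅ × ∅, {μ} × {x75}, {μ} × {x76}, {ν} × {x75}, {ν} × {x76}, {μ} × {x75, x76}, {μ, ν} × {x75}, {μ, ν} × {x76}, {ν} × {x75, x76}, {μ} × {x75, x76, x77}, {ν} × {x75, x76, x77}, {μ, ν} × {x75, x76}, {μ, ν} × {x75, x76, x77}}; |τ_{X×Y}| = 25.

Enumerate products U × V with U ∈ τ_X, V ∈ τ_Y (deduplicated):
  ∅ × ∅ = {} (∅)
  {μ} × {x75} = {(μ,x75)}
  {μ} × {x76} = {(μ,x76)}
  {ν} × {x75} = {(ν,x75)}
  {ν} × {x76} = {(ν,x76)}
  {μ} × {x75, x76} = {(μ,x75), (μ,x76)}
  {μ, ν} × {x75} = {(μ,x75), (ν,x75)}
  {μ, ν} × {x76} = {(μ,x76), (ν,x76)}
  {ν} × {x75, x76} = {(ν,x75), (ν,x76)}
  {μ} × {x75, x76, x77} = {(μ,x75), (μ,x76), (μ,x77)}
  {ν} × {x75, x76, x77} = {(ν,x75), (ν,x76), (ν,x77)}
  {μ, ν} × {x75, x76} = {(μ,x75), (μ,x76), (ν,x75), (ν,x76)}
  {μ, ν} × {x75, x76, x77} = {(μ,x75), (μ,x76), (μ,x77), (ν,x75), (ν,x76), (ν,x77)}
These 13 distinct sets form the basis B.
Close under arbitrary unions to get τ_{X×Y}; counting gives |τ_{X×Y}| = 25.


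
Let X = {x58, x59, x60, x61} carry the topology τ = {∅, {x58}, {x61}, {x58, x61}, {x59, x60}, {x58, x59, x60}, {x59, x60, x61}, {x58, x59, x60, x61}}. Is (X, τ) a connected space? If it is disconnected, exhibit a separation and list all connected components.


(X, τ) is disconnected; components = [{x58}, {x61}, {x59, x60}].

Find clopen sets (U ∈ τ with X ∖ U ∈ τ):
  U = ∅, X ∖ U = {x58, x59, x60, x61} — both open, so U is clopen.
  U = {x58}, X ∖ U = {x59, x60, x61} — both open, so U is clopen.
  U = {x61}, X ∖ U = {x58, x59, x60} — both open, so U is clopen.
  U = {x58, x61}, X ∖ U = {x59, x60} — both open, so U is clopen.
  U = {x59, x60}, X ∖ U = {x58, x61} — both open, so U is clopen.
  U = {x58, x59, x60}, X ∖ U = {x61} — both open, so U is clopen.
  U = {x59, x60, x61}, X ∖ U = {x58} — both open, so U is clopen.
  U = {x58, x59, x60, x61}, X ∖ U = ∅ — both open, so U is clopen.
Nontrivial clopen(s) exist: e.g. {x58, x61}. So (X, τ) is disconnected.
Compute connected components by grouping points that agree on all clopens:
  component: {x58}
  component: {x61}
  component: {x59, x60}


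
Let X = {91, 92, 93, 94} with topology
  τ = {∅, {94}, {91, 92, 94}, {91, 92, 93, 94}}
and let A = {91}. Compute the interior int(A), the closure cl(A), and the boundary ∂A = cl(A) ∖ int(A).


int(A) = ∅, cl(A) = {91, 92, 93}, ∂A = {91, 92, 93}.

Closed sets in (X, τ) are complements of opens:
  closed(X, τ) = {∅, {93}, {91, 92, 93}, {91, 92, 93, 94}}.
int(A) = ⋃ {U ∈ τ : U ⊆ A}. Opens contained in A: ∅.
Taking the union of these: int(A) = ∅.
cl(A) = ⋂ {C closed : A ⊆ C}. Closed sets containing A: {91, 92, 93}, {91, 92, 93, 94}.
Intersecting these: cl(A) = {91, 92, 93}.
∂A = cl(A) ∖ int(A) = {91, 92, 93} ∖ ∅ = {91, 92, 93}.


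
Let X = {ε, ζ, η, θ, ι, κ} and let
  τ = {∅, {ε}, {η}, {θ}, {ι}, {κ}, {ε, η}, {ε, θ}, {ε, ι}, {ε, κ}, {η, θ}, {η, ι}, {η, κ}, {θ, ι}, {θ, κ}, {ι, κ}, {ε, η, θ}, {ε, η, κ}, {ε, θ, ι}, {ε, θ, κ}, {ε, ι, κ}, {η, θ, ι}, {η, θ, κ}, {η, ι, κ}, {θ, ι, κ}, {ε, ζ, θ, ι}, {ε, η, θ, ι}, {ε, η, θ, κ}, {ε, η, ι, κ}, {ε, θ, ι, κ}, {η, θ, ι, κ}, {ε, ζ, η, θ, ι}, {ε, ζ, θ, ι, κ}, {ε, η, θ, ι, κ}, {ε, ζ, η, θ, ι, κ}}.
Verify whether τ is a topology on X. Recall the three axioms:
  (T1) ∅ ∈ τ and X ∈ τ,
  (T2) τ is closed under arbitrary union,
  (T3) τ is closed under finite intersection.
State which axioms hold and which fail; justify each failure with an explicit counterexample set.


τ is NOT a topology on X.

Axiom (T1): ∅ ∈ τ? Yes; X ∈ τ? Yes.
Axiom (T2/T3): check pairwise unions and intersections of members of τ.
Counterexample for (T2): {ε} ∪ {η, ι} = {ε, η, ι} ∉ τ. Therefore τ is NOT a topology.


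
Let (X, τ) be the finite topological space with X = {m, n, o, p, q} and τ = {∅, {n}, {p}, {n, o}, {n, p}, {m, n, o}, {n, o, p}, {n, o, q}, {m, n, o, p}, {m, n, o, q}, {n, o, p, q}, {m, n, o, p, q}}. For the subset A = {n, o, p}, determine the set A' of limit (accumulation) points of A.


A' = {m, o, q}

For each x ∈ X, list the open sets U ∈ τ with x ∈ U, then check whether U ∩ (A ∖ {x}) ≠ ∅ for every such U.
  x = m: opens ∋ x are {m, n, o}, {m, n, o, p}, {m, n, o, q}, {m, n, o, p, q}; each meets A ∖ {m}, so x IS a limit point.
  x = n: open {n} ∋ x has {n} ∩ (A ∖ {n}) = ∅, so x is NOT a limit point.
  x = o: opens ∋ x are {n, o}, {m, n, o}, {n, o, p}, {n, o, q}, {m, n, o, p}, {m, n, o, q}, {n, o, p, q}, {m, n, o, p, q}; each meets A ∖ {o}, so x IS a limit point.
  x = p: open {p} ∋ x has {p} ∩ (A ∖ {p}) = ∅, so x is NOT a limit point.
  x = q: opens ∋ x are {n, o, q}, {m, n, o, q}, {n, o, p, q}, {m, n, o, p, q}; each meets A ∖ {q}, so x IS a limit point.
Collecting: A' = {m, o, q}.


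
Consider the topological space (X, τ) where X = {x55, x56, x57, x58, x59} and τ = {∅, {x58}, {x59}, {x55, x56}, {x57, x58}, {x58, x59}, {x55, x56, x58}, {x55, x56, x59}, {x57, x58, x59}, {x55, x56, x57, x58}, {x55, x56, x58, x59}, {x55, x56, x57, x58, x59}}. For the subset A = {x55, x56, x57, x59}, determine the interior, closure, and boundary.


int(A) = {x55, x56, x59}, cl(A) = {x55, x56, x57, x59}, ∂A = {x57}.

Closed sets in (X, τ) are complements of opens:
  closed(X, τ) = {∅, {x57}, {x59}, {x55, x56}, {x57, x58}, {x57, x59}, {x55, x56, x57}, {x55, x56, x59}, {x57, x58, x59}, {x55, x56, x57, x58}, {x55, x56, x57, x59}, {x55, x56, x57, x58, x59}}.
int(A) = ⋃ {U ∈ τ : U ⊆ A}. Opens contained in A: ∅, {x59}, {x55, x56}, {x55, x56, x59}.
Taking the union of these: int(A) = {x55, x56, x59}.
cl(A) = ⋂ {C closed : A ⊆ C}. Closed sets containing A: {x55, x56, x57, x59}, {x55, x56, x57, x58, x59}.
Intersecting these: cl(A) = {x55, x56, x57, x59}.
∂A = cl(A) ∖ int(A) = {x55, x56, x57, x59} ∖ {x55, x56, x59} = {x57}.


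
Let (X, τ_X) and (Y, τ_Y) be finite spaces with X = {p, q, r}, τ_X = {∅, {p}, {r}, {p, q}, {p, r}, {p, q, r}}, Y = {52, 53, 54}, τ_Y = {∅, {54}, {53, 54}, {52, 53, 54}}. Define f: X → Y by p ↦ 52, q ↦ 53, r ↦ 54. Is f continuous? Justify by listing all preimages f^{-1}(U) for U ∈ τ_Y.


f is NOT continuous.

Compute f^{-1}(U) for each U ∈ τ_Y:
  U = ∅: f^{-1}(U) = ∅ ∈ τ_X ✓.
  U = {54}: f^{-1}(U) = {r} ∈ τ_X ✓.
  U = {53, 54}: f^{-1}(U) = {q, r} ∉ τ_X ✗.
  U = {52, 53, 54}: f^{-1}(U) = {p, q, r} ∈ τ_X ✓.
Found U = {53, 54} with f^{-1}(U) = {q, r} not in τ_X. Therefore f is NOT continuous.


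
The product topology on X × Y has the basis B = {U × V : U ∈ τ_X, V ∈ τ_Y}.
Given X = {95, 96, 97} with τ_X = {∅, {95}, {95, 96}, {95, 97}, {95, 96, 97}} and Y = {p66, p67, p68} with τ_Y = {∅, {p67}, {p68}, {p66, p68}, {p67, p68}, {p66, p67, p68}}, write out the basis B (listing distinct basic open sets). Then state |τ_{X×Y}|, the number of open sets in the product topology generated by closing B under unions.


Basis B = {∅ × ∅, {95} × {p67}, {95} × {p68}, {95} × {p66, p68}, {95} × {p67, p68}, {95, 96} × {p67}, {95, 97} × {p67}, {95, 96} × {p68}, {95, 97} × {p68}, {95} × {p66, p67, p68}, {95, 96, 97} × {p67}, {95, 96, 97} × {p68}, {95, 96} × {p66, p68}, {95, 97} × {p66, p68}, {95, 96} × {p67, p68}, {95, 97} × {p67, p68}, {95, 96} × {p66, p67, p68}, {95, 97} × {p66, p67, p68}, {95, 96, 97} × {p66, p68}, {95, 96, 97} × {p67, p68}, {95, 96, 97} × {p66, p67, p68}}; |τ_{X×Y}| = 70.

Enumerate products U × V with U ∈ τ_X, V ∈ τ_Y (deduplicated):
  ∅ × ∅ = {} (∅)
  {95} × {p67} = {(95,p67)}
  {95} × {p68} = {(95,p68)}
  {95} × {p66, p68} = {(95,p66), (95,p68)}
  {95} × {p67, p68} = {(95,p67), (95,p68)}
  {95, 96} × {p67} = {(95,p67), (96,p67)}
  {95, 97} × {p67} = {(95,p67), (97,p67)}
  {95, 96} × {p68} = {(95,p68), (96,p68)}
  {95, 97} × {p68} = {(95,p68), (97,p68)}
  {95} × {p66, p67, p68} = {(95,p66), (95,p67), (95,p68)}
  {95, 96, 97} × {p67} = {(95,p67), (96,p67), (97,p67)}
  {95, 96, 97} × {p68} = {(95,p68), (96,p68), (97,p68)}
  {95, 96} × {p66, p68} = {(95,p66), (95,p68), (96,p66), (96,p68)}
  {95, 97} × {p66, p68} = {(95,p66), (95,p68), (97,p66), (97,p68)}
  {95, 96} × {p67, p68} = {(95,p67), (95,p68), (96,p67), (96,p68)}
  {95, 97} × {p67, p68} = {(95,p67), (95,p68), (97,p67), (97,p68)}
  {95, 96} × {p66, p67, p68} = {(95,p66), (95,p67), (95,p68), (96,p66), (96,p67), (96,p68)}
  {95, 97} × {p66, p67, p68} = {(95,p66), (95,p67), (95,p68), (97,p66), (97,p67), (97,p68)}
  {95, 96, 97} × {p66, p68} = {(95,p66), (95,p68), (96,p66), (96,p68), (97,p66), (97,p68)}
  {95, 96, 97} × {p67, p68} = {(95,p67), (95,p68), (96,p67), (96,p68), (97,p67), (97,p68)}
  {95, 96, 97} × {p66, p67, p68} = {(95,p66), (95,p67), (95,p68), (96,p66), (96,p67), (96,p68), (97,p66), (97,p67), (97,p68)}
These 21 distinct sets form the basis B.
Close under arbitrary unions to get τ_{X×Y}; counting gives |τ_{X×Y}| = 70.


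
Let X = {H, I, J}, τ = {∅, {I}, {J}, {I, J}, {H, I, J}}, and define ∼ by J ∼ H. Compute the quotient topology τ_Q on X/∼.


X/∼ = {[H=J], [I]}; |τ_Q| = 3.

Equivalence classes: [H=J], [I].
Quotient map π: X → X/∼ sends H ↦ [H=J], I ↦ [I], J ↦ [H=J].
For each subset V ⊆ X/∼, compute π^{-1}(V) ⊆ X and check whether π^{-1}(V) ∈ τ. V is open in τ_Q iff π^{-1}(V) ∈ τ.
  V = {}: π^{-1}(V) = ∅ ∈ τ ✓.
  V = {[H=J]}: π^{-1}(V) = {H, J} ∉ τ ✗.
  V = {[I]}: π^{-1}(V) = {I} ∈ τ ✓.
  V = {[H=J], [I]}: π^{-1}(V) = {H, I, J} ∈ τ ✓.
Open sets in the quotient: τ_Q = {{}, {[I]}, {[H=J], [I]}} (3 elements).


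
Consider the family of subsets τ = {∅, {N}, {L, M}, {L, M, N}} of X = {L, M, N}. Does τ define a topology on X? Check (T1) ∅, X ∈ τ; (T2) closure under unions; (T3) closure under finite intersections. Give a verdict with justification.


τ IS a topology on X.

Axiom (T1): ∅ ∈ τ? Yes; X ∈ τ? Yes.
Axiom (T2/T3): check pairwise unions and intersections of members of τ.
All pairwise intersections and unions checked — each lies in τ. Therefore τ satisfies (T1), (T2), (T3): it IS a topology on X.


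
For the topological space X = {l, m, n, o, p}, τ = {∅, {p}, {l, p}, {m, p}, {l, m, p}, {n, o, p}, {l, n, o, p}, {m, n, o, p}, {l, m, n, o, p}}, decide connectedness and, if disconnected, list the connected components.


(X, τ) is connected.

Find clopen sets (U ∈ τ with X ∖ U ∈ τ):
  U = ∅, X ∖ U = {l, m, n, o, p} — both open, so U is clopen.
  U = {l, m, n, o, p}, X ∖ U = ∅ — both open, so U is clopen.
Only trivial clopens (∅ and X) exist, so (X, τ) is connected.
Compute connected components by grouping points that agree on all clopens:
  component: {l, m, n, o, p}


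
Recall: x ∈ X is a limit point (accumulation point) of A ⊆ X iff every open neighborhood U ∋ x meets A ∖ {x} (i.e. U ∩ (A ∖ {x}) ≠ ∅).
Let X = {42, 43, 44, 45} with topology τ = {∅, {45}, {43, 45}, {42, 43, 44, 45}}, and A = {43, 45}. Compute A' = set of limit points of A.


A' = {42, 43, 44}

For each x ∈ X, list the open sets U ∈ τ with x ∈ U, then check whether U ∩ (A ∖ {x}) ≠ ∅ for every such U.
  x = 42: opens ∋ x are {42, 43, 44, 45}; each meets A ∖ {42}, so x IS a limit point.
  x = 43: opens ∋ x are {43, 45}, {42, 43, 44, 45}; each meets A ∖ {43}, so x IS a limit point.
  x = 44: opens ∋ x are {42, 43, 44, 45}; each meets A ∖ {44}, so x IS a limit point.
  x = 45: open {45} ∋ x has {45} ∩ (A ∖ {45}) = ∅, so x is NOT a limit point.
Collecting: A' = {42, 43, 44}.


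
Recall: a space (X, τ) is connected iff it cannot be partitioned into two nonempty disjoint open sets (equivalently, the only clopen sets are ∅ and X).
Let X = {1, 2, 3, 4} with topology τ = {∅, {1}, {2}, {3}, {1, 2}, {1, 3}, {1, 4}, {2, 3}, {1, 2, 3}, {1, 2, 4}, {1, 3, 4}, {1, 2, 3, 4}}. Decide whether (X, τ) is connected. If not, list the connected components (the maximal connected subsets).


(X, τ) is disconnected; components = [{2}, {3}, {1, 4}].

Find clopen sets (U ∈ τ with X ∖ U ∈ τ):
  U = ∅, X ∖ U = {1, 2, 3, 4} — both open, so U is clopen.
  U = {2}, X ∖ U = {1, 3, 4} — both open, so U is clopen.
  U = {3}, X ∖ U = {1, 2, 4} — both open, so U is clopen.
  U = {1, 4}, X ∖ U = {2, 3} — both open, so U is clopen.
  U = {2, 3}, X ∖ U = {1, 4} — both open, so U is clopen.
  U = {1, 2, 4}, X ∖ U = {3} — both open, so U is clopen.
  U = {1, 3, 4}, X ∖ U = {2} — both open, so U is clopen.
  U = {1, 2, 3, 4}, X ∖ U = ∅ — both open, so U is clopen.
Nontrivial clopen(s) exist: e.g. {2}. So (X, τ) is disconnected.
Compute connected components by grouping points that agree on all clopens:
  component: {2}
  component: {3}
  component: {1, 4}


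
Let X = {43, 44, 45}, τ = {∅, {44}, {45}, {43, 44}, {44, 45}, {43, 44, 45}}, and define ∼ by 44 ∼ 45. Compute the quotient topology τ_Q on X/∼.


X/∼ = {[43], [44=45]}; |τ_Q| = 3.

Equivalence classes: [43], [44=45].
Quotient map π: X → X/∼ sends 43 ↦ [43], 44 ↦ [44=45], 45 ↦ [44=45].
For each subset V ⊆ X/∼, compute π^{-1}(V) ⊆ X and check whether π^{-1}(V) ∈ τ. V is open in τ_Q iff π^{-1}(V) ∈ τ.
  V = {}: π^{-1}(V) = ∅ ∈ τ ✓.
  V = {[43]}: π^{-1}(V) = {43} ∉ τ ✗.
  V = {[44=45]}: π^{-1}(V) = {44, 45} ∈ τ ✓.
  V = {[43], [44=45]}: π^{-1}(V) = {43, 44, 45} ∈ τ ✓.
Open sets in the quotient: τ_Q = {{}, {[44=45]}, {[43], [44=45]}} (3 elements).


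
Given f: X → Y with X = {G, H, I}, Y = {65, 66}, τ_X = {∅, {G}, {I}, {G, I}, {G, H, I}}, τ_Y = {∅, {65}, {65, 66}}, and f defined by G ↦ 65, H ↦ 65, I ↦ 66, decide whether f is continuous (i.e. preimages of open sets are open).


f is NOT continuous.

Compute f^{-1}(U) for each U ∈ τ_Y:
  U = ∅: f^{-1}(U) = ∅ ∈ τ_X ✓.
  U = {65}: f^{-1}(U) = {G, H} ∉ τ_X ✗.
  U = {65, 66}: f^{-1}(U) = {G, H, I} ∈ τ_X ✓.
Found U = {65} with f^{-1}(U) = {G, H} not in τ_X. Therefore f is NOT continuous.


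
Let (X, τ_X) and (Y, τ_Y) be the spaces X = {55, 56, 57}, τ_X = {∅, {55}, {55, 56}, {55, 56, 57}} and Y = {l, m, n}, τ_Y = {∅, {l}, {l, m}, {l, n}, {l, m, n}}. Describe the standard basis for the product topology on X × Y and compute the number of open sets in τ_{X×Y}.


Basis B = {∅ × ∅, {55} × {l}, {55} × {l, m}, {55} × {l, n}, {55, 56} × {l}, {55} × {l, m, n}, {55, 56, 57} × {l}, {55, 56} × {l, m}, {55, 56} × {l, n}, {55, 56} × {l, m, n}, {55, 56, 57} × {l, m}, {55, 56, 57} × {l, n}, {55, 56, 57} × {l, m, n}}; |τ_{X×Y}| = 30.

Enumerate products U × V with U ∈ τ_X, V ∈ τ_Y (deduplicated):
  ∅ × ∅ = {} (∅)
  {55} × {l} = {(55,l)}
  {55} × {l, m} = {(55,l), (55,m)}
  {55} × {l, n} = {(55,l), (55,n)}
  {55, 56} × {l} = {(55,l), (56,l)}
  {55} × {l, m, n} = {(55,l), (55,m), (55,n)}
  {55, 56, 57} × {l} = {(55,l), (56,l), (57,l)}
  {55, 56} × {l, m} = {(55,l), (55,m), (56,l), (56,m)}
  {55, 56} × {l, n} = {(55,l), (55,n), (56,l), (56,n)}
  {55, 56} × {l, m, n} = {(55,l), (55,m), (55,n), (56,l), (56,m), (56,n)}
  {55, 56, 57} × {l, m} = {(55,l), (55,m), (56,l), (56,m), (57,l), (57,m)}
  {55, 56, 57} × {l, n} = {(55,l), (55,n), (56,l), (56,n), (57,l), (57,n)}
  {55, 56, 57} × {l, m, n} = {(55,l), (55,m), (55,n), (56,l), (56,m), (56,n), (57,l), (57,m), (57,n)}
These 13 distinct sets form the basis B.
Close under arbitrary unions to get τ_{X×Y}; counting gives |τ_{X×Y}| = 30.


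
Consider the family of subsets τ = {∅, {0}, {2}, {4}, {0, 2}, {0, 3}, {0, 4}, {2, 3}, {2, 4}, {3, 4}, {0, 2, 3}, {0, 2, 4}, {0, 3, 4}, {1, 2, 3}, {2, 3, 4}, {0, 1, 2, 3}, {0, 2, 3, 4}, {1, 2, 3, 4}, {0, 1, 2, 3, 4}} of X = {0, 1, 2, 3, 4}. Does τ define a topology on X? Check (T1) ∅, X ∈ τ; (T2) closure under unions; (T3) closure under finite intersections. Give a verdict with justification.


τ is NOT a topology on X.

Axiom (T1): ∅ ∈ τ? Yes; X ∈ τ? Yes.
Axiom (T2/T3): check pairwise unions and intersections of members of τ.
Counterexample for (T3): {0, 3} ∩ {2, 3} = {3} ∉ τ. Therefore τ is NOT a topology.


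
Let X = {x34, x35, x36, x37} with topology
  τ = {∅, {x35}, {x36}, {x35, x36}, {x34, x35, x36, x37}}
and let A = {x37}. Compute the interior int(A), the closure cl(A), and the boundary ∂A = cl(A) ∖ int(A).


int(A) = ∅, cl(A) = {x34, x37}, ∂A = {x34, x37}.

Closed sets in (X, τ) are complements of opens:
  closed(X, τ) = {∅, {x34, x37}, {x34, x35, x37}, {x34, x36, x37}, {x34, x35, x36, x37}}.
int(A) = ⋃ {U ∈ τ : U ⊆ A}. Opens contained in A: ∅.
Taking the union of these: int(A) = ∅.
cl(A) = ⋂ {C closed : A ⊆ C}. Closed sets containing A: {x34, x37}, {x34, x35, x37}, {x34, x36, x37}, {x34, x35, x36, x37}.
Intersecting these: cl(A) = {x34, x37}.
∂A = cl(A) ∖ int(A) = {x34, x37} ∖ ∅ = {x34, x37}.


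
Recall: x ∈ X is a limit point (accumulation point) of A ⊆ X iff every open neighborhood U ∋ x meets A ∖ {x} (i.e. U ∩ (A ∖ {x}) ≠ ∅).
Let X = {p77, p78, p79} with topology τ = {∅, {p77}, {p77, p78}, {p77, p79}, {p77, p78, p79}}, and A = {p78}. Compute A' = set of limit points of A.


A' = ∅

For each x ∈ X, list the open sets U ∈ τ with x ∈ U, then check whether U ∩ (A ∖ {x}) ≠ ∅ for every such U.
  x = p77: open {p77} ∋ x has {p77} ∩ (A ∖ {p77}) = ∅, so x is NOT a limit point.
  x = p78: open {p77, p78} ∋ x has {p77, p78} ∩ (A ∖ {p78}) = ∅, so x is NOT a limit point.
  x = p79: open {p77, p79} ∋ x has {p77, p79} ∩ (A ∖ {p79}) = ∅, so x is NOT a limit point.
Collecting: A' = ∅.


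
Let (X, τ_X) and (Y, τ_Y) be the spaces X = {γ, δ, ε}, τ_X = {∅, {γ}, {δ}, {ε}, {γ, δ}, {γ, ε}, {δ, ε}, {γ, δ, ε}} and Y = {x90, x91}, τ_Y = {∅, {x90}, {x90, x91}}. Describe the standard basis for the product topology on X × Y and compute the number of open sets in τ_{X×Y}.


Basis B = {∅ × ∅, {γ} × {x90}, {δ} × {x90}, {ε} × {x90}, {γ} × {x90, x91}, {γ, δ} × {x90}, {γ, ε} × {x90}, {δ} × {x90, x91}, {δ, ε} × {x90}, {ε} × {x90, x91}, {γ, δ, ε} × {x90}, {γ, δ} × {x90, x91}, {γ, ε} × {x90, x91}, {δ, ε} × {x90, x91}, {γ, δ, ε} × {x90, x91}}; |τ_{X×Y}| = 27.

Enumerate products U × V with U ∈ τ_X, V ∈ τ_Y (deduplicated):
  ∅ × ∅ = {} (∅)
  {γ} × {x90} = {(γ,x90)}
  {δ} × {x90} = {(δ,x90)}
  {ε} × {x90} = {(ε,x90)}
  {γ} × {x90, x91} = {(γ,x90), (γ,x91)}
  {γ, δ} × {x90} = {(γ,x90), (δ,x90)}
  {γ, ε} × {x90} = {(γ,x90), (ε,x90)}
  {δ} × {x90, x91} = {(δ,x90), (δ,x91)}
  {δ, ε} × {x90} = {(δ,x90), (ε,x90)}
  {ε} × {x90, x91} = {(ε,x90), (ε,x91)}
  {γ, δ, ε} × {x90} = {(γ,x90), (δ,x90), (ε,x90)}
  {γ, δ} × {x90, x91} = {(γ,x90), (γ,x91), (δ,x90), (δ,x91)}
  {γ, ε} × {x90, x91} = {(γ,x90), (γ,x91), (ε,x90), (ε,x91)}
  {δ, ε} × {x90, x91} = {(δ,x90), (δ,x91), (ε,x90), (ε,x91)}
  {γ, δ, ε} × {x90, x91} = {(γ,x90), (γ,x91), (δ,x90), (δ,x91), (ε,x90), (ε,x91)}
These 15 distinct sets form the basis B.
Close under arbitrary unions to get τ_{X×Y}; counting gives |τ_{X×Y}| = 27.


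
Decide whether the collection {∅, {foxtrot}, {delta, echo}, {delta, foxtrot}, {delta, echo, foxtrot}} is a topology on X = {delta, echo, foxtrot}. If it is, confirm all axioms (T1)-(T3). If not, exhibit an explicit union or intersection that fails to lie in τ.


τ is NOT a topology on X.

Axiom (T1): ∅ ∈ τ? Yes; X ∈ τ? Yes.
Axiom (T2/T3): check pairwise unions and intersections of members of τ.
Counterexample for (T3): {delta, echo} ∩ {delta, foxtrot} = {delta} ∉ τ. Therefore τ is NOT a topology.


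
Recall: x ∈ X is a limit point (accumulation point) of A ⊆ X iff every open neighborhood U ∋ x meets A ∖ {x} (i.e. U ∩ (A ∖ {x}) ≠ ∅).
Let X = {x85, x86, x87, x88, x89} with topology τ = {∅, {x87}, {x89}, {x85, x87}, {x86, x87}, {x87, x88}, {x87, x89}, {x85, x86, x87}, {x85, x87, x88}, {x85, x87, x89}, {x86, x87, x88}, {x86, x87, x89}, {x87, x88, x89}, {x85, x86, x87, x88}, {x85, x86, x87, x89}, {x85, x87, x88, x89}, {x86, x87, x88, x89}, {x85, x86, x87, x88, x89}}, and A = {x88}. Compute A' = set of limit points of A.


A' = ∅

For each x ∈ X, list the open sets U ∈ τ with x ∈ U, then check whether U ∩ (A ∖ {x}) ≠ ∅ for every such U.
  x = x85: open {x85, x87} ∋ x has {x85, x87} ∩ (A ∖ {x85}) = ∅, so x is NOT a limit point.
  x = x86: open {x86, x87} ∋ x has {x86, x87} ∩ (A ∖ {x86}) = ∅, so x is NOT a limit point.
  x = x87: open {x87} ∋ x has {x87} ∩ (A ∖ {x87}) = ∅, so x is NOT a limit point.
  x = x88: open {x87, x88} ∋ x has {x87, x88} ∩ (A ∖ {x88}) = ∅, so x is NOT a limit point.
  x = x89: open {x89} ∋ x has {x89} ∩ (A ∖ {x89}) = ∅, so x is NOT a limit point.
Collecting: A' = ∅.


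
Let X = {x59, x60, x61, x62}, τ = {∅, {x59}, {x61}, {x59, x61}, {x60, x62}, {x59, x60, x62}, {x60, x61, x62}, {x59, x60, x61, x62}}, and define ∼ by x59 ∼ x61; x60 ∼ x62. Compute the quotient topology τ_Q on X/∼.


X/∼ = {[x59=x61], [x60=x62]}; |τ_Q| = 4.

Equivalence classes: [x59=x61], [x60=x62].
Quotient map π: X → X/∼ sends x59 ↦ [x59=x61], x60 ↦ [x60=x62], x61 ↦ [x59=x61], x62 ↦ [x60=x62].
For each subset V ⊆ X/∼, compute π^{-1}(V) ⊆ X and check whether π^{-1}(V) ∈ τ. V is open in τ_Q iff π^{-1}(V) ∈ τ.
  V = {}: π^{-1}(V) = ∅ ∈ τ ✓.
  V = {[x59=x61]}: π^{-1}(V) = {x59, x61} ∈ τ ✓.
  V = {[x60=x62]}: π^{-1}(V) = {x60, x62} ∈ τ ✓.
  V = {[x59=x61], [x60=x62]}: π^{-1}(V) = {x59, x60, x61, x62} ∈ τ ✓.
Open sets in the quotient: τ_Q = {{}, {[x59=x61]}, {[x60=x62]}, {[x59=x61], [x60=x62]}} (4 elements).


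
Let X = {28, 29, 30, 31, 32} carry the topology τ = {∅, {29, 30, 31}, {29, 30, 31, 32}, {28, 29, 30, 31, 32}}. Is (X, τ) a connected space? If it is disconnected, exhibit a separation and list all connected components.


(X, τ) is connected.

Find clopen sets (U ∈ τ with X ∖ U ∈ τ):
  U = ∅, X ∖ U = {28, 29, 30, 31, 32} — both open, so U is clopen.
  U = {28, 29, 30, 31, 32}, X ∖ U = ∅ — both open, so U is clopen.
Only trivial clopens (∅ and X) exist, so (X, τ) is connected.
Compute connected components by grouping points that agree on all clopens:
  component: {28, 29, 30, 31, 32}


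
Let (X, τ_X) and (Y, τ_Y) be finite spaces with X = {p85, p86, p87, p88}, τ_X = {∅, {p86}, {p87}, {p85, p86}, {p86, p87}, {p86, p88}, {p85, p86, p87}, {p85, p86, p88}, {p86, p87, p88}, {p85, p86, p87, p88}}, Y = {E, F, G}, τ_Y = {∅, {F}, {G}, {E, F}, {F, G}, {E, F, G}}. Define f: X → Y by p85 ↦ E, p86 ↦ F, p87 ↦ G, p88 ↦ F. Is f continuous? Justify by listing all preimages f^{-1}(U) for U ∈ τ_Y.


f IS continuous.

Compute f^{-1}(U) for each U ∈ τ_Y:
  U = ∅: f^{-1}(U) = ∅ ∈ τ_X ✓.
  U = {F}: f^{-1}(U) = {p86, p88} ∈ τ_X ✓.
  U = {G}: f^{-1}(U) = {p87} ∈ τ_X ✓.
  U = {E, F}: f^{-1}(U) = {p85, p86, p88} ∈ τ_X ✓.
  U = {F, G}: f^{-1}(U) = {p86, p87, p88} ∈ τ_X ✓.
  U = {E, F, G}: f^{-1}(U) = {p85, p86, p87, p88} ∈ τ_X ✓.
Every preimage lies in τ_X, so f IS continuous.


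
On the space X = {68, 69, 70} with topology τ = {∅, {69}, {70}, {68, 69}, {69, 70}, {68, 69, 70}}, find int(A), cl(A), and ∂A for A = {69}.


int(A) = {69}, cl(A) = {68, 69}, ∂A = {68}.

Closed sets in (X, τ) are complements of opens:
  closed(X, τ) = {∅, {68}, {70}, {68, 69}, {68, 70}, {68, 69, 70}}.
int(A) = ⋃ {U ∈ τ : U ⊆ A}. Opens contained in A: ∅, {69}.
Taking the union of these: int(A) = {69}.
cl(A) = ⋂ {C closed : A ⊆ C}. Closed sets containing A: {68, 69}, {68, 69, 70}.
Intersecting these: cl(A) = {68, 69}.
∂A = cl(A) ∖ int(A) = {68, 69} ∖ {69} = {68}.


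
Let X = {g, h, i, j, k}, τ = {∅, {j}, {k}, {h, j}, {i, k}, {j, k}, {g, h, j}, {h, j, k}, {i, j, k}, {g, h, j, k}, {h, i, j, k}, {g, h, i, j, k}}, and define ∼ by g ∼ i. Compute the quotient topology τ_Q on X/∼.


X/∼ = {[g=i], [h], [j], [k]}; |τ_Q| = 7.

Equivalence classes: [g=i], [h], [j], [k].
Quotient map π: X → X/∼ sends g ↦ [g=i], h ↦ [h], i ↦ [g=i], j ↦ [j], k ↦ [k].
For each subset V ⊆ X/∼, compute π^{-1}(V) ⊆ X and check whether π^{-1}(V) ∈ τ. V is open in τ_Q iff π^{-1}(V) ∈ τ.
  V = {}: π^{-1}(V) = ∅ ∈ τ ✓.
  V = {[g=i]}: π^{-1}(V) = {g, i} ∉ τ ✗.
  V = {[h]}: π^{-1}(V) = {h} ∉ τ ✗.
  V = {[g=i], [h]}: π^{-1}(V) = {g, h, i} ∉ τ ✗.
  V = {[j]}: π^{-1}(V) = {j} ∈ τ ✓.
  V = {[g=i], [j]}: π^{-1}(V) = {g, i, j} ∉ τ ✗.
  V = {[h], [j]}: π^{-1}(V) = {h, j} ∈ τ ✓.
  V = {[g=i], [h], [j]}: π^{-1}(V) = {g, h, i, j} ∉ τ ✗.
  V = {[k]}: π^{-1}(V) = {k} ∈ τ ✓.
  V = {[g=i], [k]}: π^{-1}(V) = {g, i, k} ∉ τ ✗.
  V = {[h], [k]}: π^{-1}(V) = {h, k} ∉ τ ✗.
  V = {[g=i], [h], [k]}: π^{-1}(V) = {g, h, i, k} ∉ τ ✗.
  V = {[j], [k]}: π^{-1}(V) = {j, k} ∈ τ ✓.
  V = {[g=i], [j], [k]}: π^{-1}(V) = {g, i, j, k} ∉ τ ✗.
  V = {[h], [j], [k]}: π^{-1}(V) = {h, j, k} ∈ τ ✓.
  V = {[g=i], [h], [j], [k]}: π^{-1}(V) = {g, h, i, j, k} ∈ τ ✓.
Open sets in the quotient: τ_Q = {{}, {[j]}, {[h], [j]}, {[k]}, {[j], [k]}, {[h], [j], [k]}, {[g=i], [h], [j], [k]}} (7 elements).


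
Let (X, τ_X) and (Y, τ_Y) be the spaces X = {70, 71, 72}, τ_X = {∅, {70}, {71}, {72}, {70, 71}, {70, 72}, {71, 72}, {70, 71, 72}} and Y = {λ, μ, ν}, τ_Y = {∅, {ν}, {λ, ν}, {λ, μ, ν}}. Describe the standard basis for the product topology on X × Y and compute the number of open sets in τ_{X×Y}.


Basis B = {∅ × ∅, {70} × {ν}, {71} × {ν}, {72} × {ν}, {70} × {λ, ν}, {70, 71} × {ν}, {70, 72} × {ν}, {71} × {λ, ν}, {71, 72} × {ν}, {72} × {λ, ν}, {70} × {λ, μ, ν}, {70, 71, 72} × {ν}, {71} × {λ, μ, ν}, {72} × {λ, μ, ν}, {70, 71} × {λ, ν}, {70, 72} × {λ, ν}, {71, 72} × {λ, ν}, {70, 71} × {λ, μ, ν}, {70, 72} × {λ, μ, ν}, {70, 71, 72} × {λ, ν}, {71, 72} × {λ, μ, ν}, {70, 71, 72} × {λ, μ, ν}}; |τ_{X×Y}| = 64.

Enumerate products U × V with U ∈ τ_X, V ∈ τ_Y (deduplicated):
  ∅ × ∅ = {} (∅)
  {70} × {ν} = {(70,ν)}
  {71} × {ν} = {(71,ν)}
  {72} × {ν} = {(72,ν)}
  {70} × {λ, ν} = {(70,λ), (70,ν)}
  {70, 71} × {ν} = {(70,ν), (71,ν)}
  {70, 72} × {ν} = {(70,ν), (72,ν)}
  {71} × {λ, ν} = {(71,λ), (71,ν)}
  {71, 72} × {ν} = {(71,ν), (72,ν)}
  {72} × {λ, ν} = {(72,λ), (72,ν)}
  {70} × {λ, μ, ν} = {(70,λ), (70,μ), (70,ν)}
  {70, 71, 72} × {ν} = {(70,ν), (71,ν), (72,ν)}
  {71} × {λ, μ, ν} = {(71,λ), (71,μ), (71,ν)}
  {72} × {λ, μ, ν} = {(72,λ), (72,μ), (72,ν)}
  {70, 71} × {λ, ν} = {(70,λ), (70,ν), (71,λ), (71,ν)}
  {70, 72} × {λ, ν} = {(70,λ), (70,ν), (72,λ), (72,ν)}
  {71, 72} × {λ, ν} = {(71,λ), (71,ν), (72,λ), (72,ν)}
  {70, 71} × {λ, μ, ν} = {(70,λ), (70,μ), (70,ν), (71,λ), (71,μ), (71,ν)}
  {70, 72} × {λ, μ, ν} = {(70,λ), (70,μ), (70,ν), (72,λ), (72,μ), (72,ν)}
  {70, 71, 72} × {λ, ν} = {(70,λ), (70,ν), (71,λ), (71,ν), (72,λ), (72,ν)}
  {71, 72} × {λ, μ, ν} = {(71,λ), (71,μ), (71,ν), (72,λ), (72,μ), (72,ν)}
  {70, 71, 72} × {λ, μ, ν} = {(70,λ), (70,μ), (70,ν), (71,λ), (71,μ), (71,ν), (72,λ), (72,μ), (72,ν)}
These 22 distinct sets form the basis B.
Close under arbitrary unions to get τ_{X×Y}; counting gives |τ_{X×Y}| = 64.


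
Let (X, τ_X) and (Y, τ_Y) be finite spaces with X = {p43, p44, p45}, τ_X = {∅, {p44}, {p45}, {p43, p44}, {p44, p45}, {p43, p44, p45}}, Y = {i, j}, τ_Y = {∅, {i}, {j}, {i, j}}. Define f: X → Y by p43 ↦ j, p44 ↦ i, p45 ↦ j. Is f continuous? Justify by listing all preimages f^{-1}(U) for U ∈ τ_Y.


f is NOT continuous.

Compute f^{-1}(U) for each U ∈ τ_Y:
  U = ∅: f^{-1}(U) = ∅ ∈ τ_X ✓.
  U = {i}: f^{-1}(U) = {p44} ∈ τ_X ✓.
  U = {j}: f^{-1}(U) = {p43, p45} ∉ τ_X ✗.
  U = {i, j}: f^{-1}(U) = {p43, p44, p45} ∈ τ_X ✓.
Found U = {j} with f^{-1}(U) = {p43, p45} not in τ_X. Therefore f is NOT continuous.


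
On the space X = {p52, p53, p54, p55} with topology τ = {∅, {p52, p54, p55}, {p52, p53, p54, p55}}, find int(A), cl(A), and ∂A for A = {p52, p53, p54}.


int(A) = ∅, cl(A) = {p52, p53, p54, p55}, ∂A = {p52, p53, p54, p55}.

Closed sets in (X, τ) are complements of opens:
  closed(X, τ) = {∅, {p53}, {p52, p53, p54, p55}}.
int(A) = ⋃ {U ∈ τ : U ⊆ A}. Opens contained in A: ∅.
Taking the union of these: int(A) = ∅.
cl(A) = ⋂ {C closed : A ⊆ C}. Closed sets containing A: {p52, p53, p54, p55}.
Intersecting these: cl(A) = {p52, p53, p54, p55}.
∂A = cl(A) ∖ int(A) = {p52, p53, p54, p55} ∖ ∅ = {p52, p53, p54, p55}.


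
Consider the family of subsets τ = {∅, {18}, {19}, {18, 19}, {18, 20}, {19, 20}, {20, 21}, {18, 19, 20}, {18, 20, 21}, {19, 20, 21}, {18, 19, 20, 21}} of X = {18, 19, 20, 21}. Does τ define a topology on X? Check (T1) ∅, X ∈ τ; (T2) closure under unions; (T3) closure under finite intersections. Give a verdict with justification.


τ is NOT a topology on X.

Axiom (T1): ∅ ∈ τ? Yes; X ∈ τ? Yes.
Axiom (T2/T3): check pairwise unions and intersections of members of τ.
Counterexample for (T3): {18, 20} ∩ {19, 20} = {20} ∉ τ. Therefore τ is NOT a topology.


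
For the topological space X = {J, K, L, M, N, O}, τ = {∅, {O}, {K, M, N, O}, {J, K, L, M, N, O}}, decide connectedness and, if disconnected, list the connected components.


(X, τ) is connected.

Find clopen sets (U ∈ τ with X ∖ U ∈ τ):
  U = ∅, X ∖ U = {J, K, L, M, N, O} — both open, so U is clopen.
  U = {J, K, L, M, N, O}, X ∖ U = ∅ — both open, so U is clopen.
Only trivial clopens (∅ and X) exist, so (X, τ) is connected.
Compute connected components by grouping points that agree on all clopens:
  component: {J, K, L, M, N, O}


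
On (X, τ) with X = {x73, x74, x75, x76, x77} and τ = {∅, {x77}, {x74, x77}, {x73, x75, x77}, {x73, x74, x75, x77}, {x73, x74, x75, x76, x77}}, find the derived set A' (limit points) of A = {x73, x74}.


A' = {x75, x76}

For each x ∈ X, list the open sets U ∈ τ with x ∈ U, then check whether U ∩ (A ∖ {x}) ≠ ∅ for every such U.
  x = x73: open {x73, x75, x77} ∋ x has {x73, x75, x77} ∩ (A ∖ {x73}) = ∅, so x is NOT a limit point.
  x = x74: open {x74, x77} ∋ x has {x74, x77} ∩ (A ∖ {x74}) = ∅, so x is NOT a limit point.
  x = x75: opens ∋ x are {x73, x75, x77}, {x73, x74, x75, x77}, {x73, x74, x75, x76, x77}; each meets A ∖ {x75}, so x IS a limit point.
  x = x76: opens ∋ x are {x73, x74, x75, x76, x77}; each meets A ∖ {x76}, so x IS a limit point.
  x = x77: open {x77} ∋ x has {x77} ∩ (A ∖ {x77}) = ∅, so x is NOT a limit point.
Collecting: A' = {x75, x76}.


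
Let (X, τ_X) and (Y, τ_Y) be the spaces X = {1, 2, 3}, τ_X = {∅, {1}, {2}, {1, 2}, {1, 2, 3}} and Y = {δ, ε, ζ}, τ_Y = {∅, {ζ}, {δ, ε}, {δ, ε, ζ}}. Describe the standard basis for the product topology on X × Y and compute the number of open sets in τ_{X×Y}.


Basis B = {∅ × ∅, {1} × {ζ}, {2} × {ζ}, {1} × {δ, ε}, {1, 2} × {ζ}, {2} × {δ, ε}, {1} × {δ, ε, ζ}, {1, 2, 3} × {ζ}, {2} × {δ, ε, ζ}, {1, 2} × {δ, ε}, {1, 2} × {δ, ε, ζ}, {1, 2, 3} × {δ, ε}, {1, 2, 3} × {δ, ε, ζ}}; |τ_{X×Y}| = 25.

Enumerate products U × V with U ∈ τ_X, V ∈ τ_Y (deduplicated):
  ∅ × ∅ = {} (∅)
  {1} × {ζ} = {(1,ζ)}
  {2} × {ζ} = {(2,ζ)}
  {1} × {δ, ε} = {(1,δ), (1,ε)}
  {1, 2} × {ζ} = {(1,ζ), (2,ζ)}
  {2} × {δ, ε} = {(2,δ), (2,ε)}
  {1} × {δ, ε, ζ} = {(1,δ), (1,ε), (1,ζ)}
  {1, 2, 3} × {ζ} = {(1,ζ), (2,ζ), (3,ζ)}
  {2} × {δ, ε, ζ} = {(2,δ), (2,ε), (2,ζ)}
  {1, 2} × {δ, ε} = {(1,δ), (1,ε), (2,δ), (2,ε)}
  {1, 2} × {δ, ε, ζ} = {(1,δ), (1,ε), (1,ζ), (2,δ), (2,ε), (2,ζ)}
  {1, 2, 3} × {δ, ε} = {(1,δ), (1,ε), (2,δ), (2,ε), (3,δ), (3,ε)}
  {1, 2, 3} × {δ, ε, ζ} = {(1,δ), (1,ε), (1,ζ), (2,δ), (2,ε), (2,ζ), (3,δ), (3,ε), (3,ζ)}
These 13 distinct sets form the basis B.
Close under arbitrary unions to get τ_{X×Y}; counting gives |τ_{X×Y}| = 25.


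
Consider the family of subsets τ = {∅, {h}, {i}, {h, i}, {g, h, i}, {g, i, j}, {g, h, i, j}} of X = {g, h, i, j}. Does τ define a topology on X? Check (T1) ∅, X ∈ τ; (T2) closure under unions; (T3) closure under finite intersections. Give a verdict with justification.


τ is NOT a topology on X.

Axiom (T1): ∅ ∈ τ? Yes; X ∈ τ? Yes.
Axiom (T2/T3): check pairwise unions and intersections of members of τ.
Counterexample for (T3): {g, h, i} ∩ {g, i, j} = {g, i} ∉ τ. Therefore τ is NOT a topology.
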